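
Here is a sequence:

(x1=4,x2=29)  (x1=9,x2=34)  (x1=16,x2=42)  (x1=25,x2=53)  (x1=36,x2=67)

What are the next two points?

(x1=49,x2=84), (x1=64,x2=104)

X1: perfect squares: 2², 3², 4², …, so 4, 9, 16, 25, 36 → 49 → 64.
X2 goes 29, 34, 42, 53, 67 → 84 → 104 (differences are 5, 8, 11, … (increasing by 3 each time)).
So the next two points are (x1=49,x2=84) and (x1=64,x2=104).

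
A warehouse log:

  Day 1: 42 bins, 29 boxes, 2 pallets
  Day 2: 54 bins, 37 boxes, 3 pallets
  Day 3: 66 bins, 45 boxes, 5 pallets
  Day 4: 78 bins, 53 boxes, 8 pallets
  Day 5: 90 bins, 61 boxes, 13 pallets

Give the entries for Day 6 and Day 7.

For the bins, +12 each step: 42, 54, 66, 78, 90 → 102 → 114.
Boxes — +8 each step: 29, 37, 45, 53, 61 → 69 → 77.
Pallets goes 2, 3, 5, 8, 13 → 21 → 34 (each term is the sum of the two before it).
Putting the parts together: 102 bins, 69 boxes, 21 pallets and then 114 bins, 77 boxes, 34 pallets.

102 bins, 69 boxes, 21 pallets; 114 bins, 77 boxes, 34 pallets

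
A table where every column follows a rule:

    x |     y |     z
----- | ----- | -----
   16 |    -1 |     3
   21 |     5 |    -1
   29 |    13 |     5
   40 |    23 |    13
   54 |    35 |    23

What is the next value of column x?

Column x: differences are 5, 8, 11, … (increasing by 3 each time); 16, 21, 29, 40, 54 → 71.

71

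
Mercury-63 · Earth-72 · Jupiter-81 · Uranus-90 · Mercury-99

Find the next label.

Earth-108

Planet: Mercury, Earth, Jupiter, Uranus, Mercury → Earth (repeats Mercury → Earth → Jupiter → Uranus).
For the second component, +9 each step: 63, 72, 81, 90, 99 → 108.
So the next label is Earth-108.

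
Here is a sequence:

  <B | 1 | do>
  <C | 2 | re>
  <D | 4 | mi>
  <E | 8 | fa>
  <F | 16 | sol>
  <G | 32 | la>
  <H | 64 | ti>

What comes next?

Letter goes B, C, D, E, F, G, H → I (letters move forward 1 place in the alphabet).
Second value: ×2 each step, so 1, 2, 4, 8, 16, 32, 64 → 128.
Note: do, re, mi, fa, sol, la, ti → do (runs through the solfège scale do→ti).
Combining the parts gives <I | 128 | do>.

<I | 128 | do>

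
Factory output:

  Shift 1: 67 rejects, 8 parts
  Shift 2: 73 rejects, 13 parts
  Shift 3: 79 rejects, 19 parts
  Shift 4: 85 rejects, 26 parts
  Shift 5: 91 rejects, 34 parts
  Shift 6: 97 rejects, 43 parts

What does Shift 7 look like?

Rejects goes 67, 73, 79, 85, 91, 97 → 103 (+6 each step).
Parts — differences are 5, 6, 7, … (increasing by 1 each time): 8, 13, 19, 26, 34, 43 → 53.
So the next row is 103 rejects, 53 parts.

103 rejects, 53 parts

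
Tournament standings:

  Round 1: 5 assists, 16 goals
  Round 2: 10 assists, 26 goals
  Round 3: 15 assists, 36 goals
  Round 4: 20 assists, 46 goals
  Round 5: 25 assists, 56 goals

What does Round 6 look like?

30 assists, 66 goals

Assists: 5, 10, 15, 20, 25 → 30 (+5 each step).
Goals goes 16, 26, 36, 46, 56 → 66 (+10 each step).
Putting it together: 30 assists, 66 goals.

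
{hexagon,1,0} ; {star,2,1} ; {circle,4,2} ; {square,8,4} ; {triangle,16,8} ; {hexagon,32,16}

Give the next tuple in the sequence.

Shape — repeats hexagon → star → circle → square → triangle: hexagon, star, circle, square, triangle, hexagon → star.
Second slot — ×2 each step: 1, 2, 4, 8, 16, 32 → 64.
Third slot: 0, 1, 2, 4, 8, 16 → 32 (always the previous value of the second slot).
So the next tuple is {star,64,32}.

{star,64,32}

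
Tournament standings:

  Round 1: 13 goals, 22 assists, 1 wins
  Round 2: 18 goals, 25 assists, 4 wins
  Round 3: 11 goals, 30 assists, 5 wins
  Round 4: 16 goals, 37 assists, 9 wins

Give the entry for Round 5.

9 goals, 46 assists, 14 wins

Goals — alternating steps +5, −7, +5, −7, …: 13, 18, 11, 16 → 9.
Assists: 22, 25, 30, 37 → 46 (differences are 3, 5, 7, … (increasing by 2 each time)).
Wins — each term is the sum of the two before it: 1, 4, 5, 9 → 14.
Putting it together: 9 goals, 46 assists, 14 wins.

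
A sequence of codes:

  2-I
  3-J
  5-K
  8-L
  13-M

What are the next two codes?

First component: 2, 3, 5, 8, 13 → 21 → 34 (each term is the sum of the two before it).
Letter goes I, J, K, L, M → N → O (letters move forward 1 place in the alphabet).
So the next two codes are 21-N and 34-O.

21-N, 34-O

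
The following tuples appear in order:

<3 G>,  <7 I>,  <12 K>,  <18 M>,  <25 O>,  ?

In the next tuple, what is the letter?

Q

Letter: letters move forward 2 places in the alphabet; G, I, K, M, O → Q.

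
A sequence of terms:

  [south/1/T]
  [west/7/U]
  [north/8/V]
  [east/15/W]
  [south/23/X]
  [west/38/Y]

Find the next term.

Direction: repeats south → west → north → east; south, west, north, east, south, west → north.
Second component — each term is the sum of the two before it: 1, 7, 8, 15, 23, 38 → 61.
Letter goes T, U, V, W, X, Y → Z (letters move forward 1 place in the alphabet).
Putting it together: [north/61/Z].

[north/61/Z]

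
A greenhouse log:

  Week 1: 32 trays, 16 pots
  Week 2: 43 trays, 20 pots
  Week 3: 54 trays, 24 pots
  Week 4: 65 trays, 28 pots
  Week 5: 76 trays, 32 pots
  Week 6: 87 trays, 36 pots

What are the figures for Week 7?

98 trays, 40 pots

Trays: 32, 43, 54, 65, 76, 87 → 98 (+11 each step).
Pots — +4 each step: 16, 20, 24, 28, 32, 36 → 40.
Combining the parts gives 98 trays, 40 pots.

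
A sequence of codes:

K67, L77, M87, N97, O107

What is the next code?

P117

Letter: K, L, M, N, O → P (letters move forward 1 place in the alphabet).
For the second component, +10 each step: 67, 77, 87, 97, 107 → 117.
Combining the parts gives P117.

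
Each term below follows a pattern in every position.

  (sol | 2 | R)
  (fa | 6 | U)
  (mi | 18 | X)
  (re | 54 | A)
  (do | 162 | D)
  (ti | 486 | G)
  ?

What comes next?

For the note, runs backward through the solfège scale do→ti: sol, fa, mi, re, do, ti → la.
Second part: ×3 each step, so 2, 6, 18, 54, 162, 486 → 1458.
Letter goes R, U, X, A, D, G → J (letters move forward 3 places in the alphabet, wrapping Z→A).
Combining the parts gives (la | 1458 | J).

(la | 1458 | J)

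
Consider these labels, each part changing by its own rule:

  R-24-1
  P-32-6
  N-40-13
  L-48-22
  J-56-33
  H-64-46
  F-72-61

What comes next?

D-80-78

Letter goes R, P, N, L, J, H, F → D (letters move back 2 places in the alphabet).
Second component: 24, 32, 40, 48, 56, 64, 72 → 80 (+8 each step).
Third component goes 1, 6, 13, 22, 33, 46, 61 → 78 (differences are 5, 7, 9, … (increasing by 2 each time)).
Combining the parts gives D-80-78.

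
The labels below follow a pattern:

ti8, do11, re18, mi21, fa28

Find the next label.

Note goes ti, do, re, mi, fa → sol (runs through the solfège scale do→ti).
Second component: alternating steps +3, +7, +3, +7, …, so 8, 11, 18, 21, 28 → 31.
So the next label is sol31.

sol31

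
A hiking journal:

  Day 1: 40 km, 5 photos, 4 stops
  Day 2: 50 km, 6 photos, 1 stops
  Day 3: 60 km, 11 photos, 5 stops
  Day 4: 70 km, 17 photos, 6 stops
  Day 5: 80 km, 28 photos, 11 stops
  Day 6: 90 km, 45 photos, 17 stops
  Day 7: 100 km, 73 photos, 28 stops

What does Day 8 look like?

110 km, 118 photos, 45 stops

For the km, +10 each step: 40, 50, 60, 70, 80, 90, 100 → 110.
Photos: each term is the sum of the two before it; 5, 6, 11, 17, 28, 45, 73 → 118.
Stops: 4, 1, 5, 6, 11, 17, 28 → 45 (each term is the sum of the two before it).
So the next row is 110 km, 118 photos, 45 stops.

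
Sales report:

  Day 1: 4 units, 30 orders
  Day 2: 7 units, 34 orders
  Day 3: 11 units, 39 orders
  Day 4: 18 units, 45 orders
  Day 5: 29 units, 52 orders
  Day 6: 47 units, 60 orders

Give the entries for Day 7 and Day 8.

76 units, 69 orders; 123 units, 79 orders

Units: each term is the sum of the two before it; 4, 7, 11, 18, 29, 47 → 76 → 123.
Orders: differences are 4, 5, 6, … (increasing by 1 each time), so 30, 34, 39, 45, 52, 60 → 69 → 79.
So the next two records are 76 units, 69 orders and 123 units, 79 orders.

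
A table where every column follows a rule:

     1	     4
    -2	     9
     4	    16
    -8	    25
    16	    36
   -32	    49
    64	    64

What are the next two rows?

First component goes 1, -2, 4, -8, 16, -32, 64 → -128 → 256 (×(-2) each step).
Second component goes 4, 9, 16, 25, 36, 49, 64 → 81 → 100 (perfect squares: 2², 3², 4², …).
So the next two rows are -128  81 and 256  100.

-128  81; 256  100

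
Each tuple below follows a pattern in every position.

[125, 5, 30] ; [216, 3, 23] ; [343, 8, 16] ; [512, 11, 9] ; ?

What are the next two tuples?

[729, 19, 2], [1000, 30, -5]

First slot: perfect cubes: 5³, 6³, 7³, …; 125, 216, 343, 512 → 729 → 1000.
Second slot — each term is the sum of the two before it: 5, 3, 8, 11 → 19 → 30.
Third slot: −7 each step; 30, 23, 16, 9 → 2 → -5.
Putting the parts together: [729, 19, 2] and then [1000, 30, -5].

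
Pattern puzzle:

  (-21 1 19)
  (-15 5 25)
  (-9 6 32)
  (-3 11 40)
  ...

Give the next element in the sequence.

First part: +6 each step; -21, -15, -9, -3 → 3.
Second part: 1, 5, 6, 11 → 17 (each term is the sum of the two before it).
Third part goes 19, 25, 32, 40 → 49 (differences are 6, 7, 8, … (increasing by 1 each time)).
Putting it together: (3 17 49).

(3 17 49)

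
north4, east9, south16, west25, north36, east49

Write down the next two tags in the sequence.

Direction: repeats north → east → south → west, so north, east, south, west, north, east → south → west.
Second component — perfect squares: 2², 3², 4², …: 4, 9, 16, 25, 36, 49 → 64 → 81.
Putting the parts together: south64 and then west81.

south64, west81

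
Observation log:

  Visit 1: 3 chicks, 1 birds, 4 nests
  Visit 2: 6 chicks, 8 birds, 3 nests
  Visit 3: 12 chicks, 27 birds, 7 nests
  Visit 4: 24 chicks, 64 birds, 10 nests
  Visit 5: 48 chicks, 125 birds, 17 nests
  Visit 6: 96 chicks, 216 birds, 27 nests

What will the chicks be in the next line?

Chicks: ×2 each step, so 3, 6, 12, 24, 48, 96 → 192.

192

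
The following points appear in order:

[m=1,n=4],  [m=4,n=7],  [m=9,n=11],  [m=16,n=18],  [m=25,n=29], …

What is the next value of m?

36

For the m, perfect squares: 1², 2², 3², …: 1, 4, 9, 16, 25 → 36.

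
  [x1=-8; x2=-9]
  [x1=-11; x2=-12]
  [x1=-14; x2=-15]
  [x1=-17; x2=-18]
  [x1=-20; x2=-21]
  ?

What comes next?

[x1=-23; x2=-24]

X1 goes -8, -11, -14, -17, -20 → -23 (−3 each step).
X2 goes -9, -12, -15, -18, -21 → -24 (always 1 less than the x1).
Combining the parts gives [x1=-23; x2=-24].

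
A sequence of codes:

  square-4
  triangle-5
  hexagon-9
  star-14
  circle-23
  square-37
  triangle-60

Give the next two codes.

Shape: repeats square → triangle → hexagon → star → circle, so square, triangle, hexagon, star, circle, square, triangle → hexagon → star.
Second component goes 4, 5, 9, 14, 23, 37, 60 → 97 → 157 (each term is the sum of the two before it).
Putting the parts together: hexagon-97 and then star-157.

hexagon-97 then star-157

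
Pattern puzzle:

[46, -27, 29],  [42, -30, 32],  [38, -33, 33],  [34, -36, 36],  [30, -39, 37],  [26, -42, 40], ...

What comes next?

First coordinate goes 46, 42, 38, 34, 30, 26 → 22 (−4 each step).
For the second coordinate, −3 each step: -27, -30, -33, -36, -39, -42 → -45.
Third coordinate: alternating steps +3, +1, +3, +1, …, so 29, 32, 33, 36, 37, 40 → 41.
Combining the parts gives [22, -45, 41].

[22, -45, 41]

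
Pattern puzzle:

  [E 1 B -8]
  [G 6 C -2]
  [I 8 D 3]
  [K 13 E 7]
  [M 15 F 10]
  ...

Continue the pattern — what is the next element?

[O 20 G 12]

First letter: E, G, I, K, M → O (letters move forward 2 places in the alphabet).
Second component: alternating steps +5, +2, +5, +2, …; 1, 6, 8, 13, 15 → 20.
Second letter: B, C, D, E, F → G (letters move forward 1 place in the alphabet).
Fourth component goes -8, -2, 3, 7, 10 → 12 (differences are 6, 5, 4, … (decreasing by 1 each time)).
Combining the parts gives [O 20 G 12].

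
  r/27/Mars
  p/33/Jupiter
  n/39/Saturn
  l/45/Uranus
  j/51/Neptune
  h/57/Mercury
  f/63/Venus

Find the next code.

Letter goes r, p, n, l, j, h, f → d (letters move back 2 places in the alphabet).
Second component: +6 each step; 27, 33, 39, 45, 51, 57, 63 → 69.
Planet: runs through the planets Mercury→Neptune, so Mars, Jupiter, Saturn, Uranus, Neptune, Mercury, Venus → Earth.
Putting it together: d/69/Earth.

d/69/Earth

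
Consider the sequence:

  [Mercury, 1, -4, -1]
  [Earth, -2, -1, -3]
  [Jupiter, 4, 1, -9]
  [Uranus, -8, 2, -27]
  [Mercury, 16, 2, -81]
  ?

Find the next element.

[Earth, -32, 1, -243]

Planet: repeats Mercury → Earth → Jupiter → Uranus, so Mercury, Earth, Jupiter, Uranus, Mercury → Earth.
Second slot: 1, -2, 4, -8, 16 → -32 (×(-2) each step).
For the third slot, differences are 3, 2, 1, … (decreasing by 1 each time): -4, -1, 1, 2, 2 → 1.
For the fourth slot, ×3 each step: -1, -3, -9, -27, -81 → -243.
So the next element is [Earth, -32, 1, -243].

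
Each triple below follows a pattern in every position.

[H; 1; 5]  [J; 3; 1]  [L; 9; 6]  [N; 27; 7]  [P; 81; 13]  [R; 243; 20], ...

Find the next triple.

[T; 729; 33]

For the letter, letters move forward 2 places in the alphabet: H, J, L, N, P, R → T.
Second entry: 1, 3, 9, 27, 81, 243 → 729 (×3 each step).
Third entry: each term is the sum of the two before it; 5, 1, 6, 7, 13, 20 → 33.
So the next triple is [T; 729; 33].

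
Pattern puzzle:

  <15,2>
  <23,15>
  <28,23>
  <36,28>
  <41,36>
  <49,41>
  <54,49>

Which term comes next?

First coordinate: alternating steps +8, +5, +8, +5, …, so 15, 23, 28, 36, 41, 49, 54 → 62.
For the second coordinate, always the previous value of the first coordinate: 2, 15, 23, 28, 36, 41, 49 → 54.
Putting it together: <62,54>.

<62,54>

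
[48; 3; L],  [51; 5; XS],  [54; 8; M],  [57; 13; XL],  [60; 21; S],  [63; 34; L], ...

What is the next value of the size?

XS

Size goes L, XS, M, XL, S, L → XS (repeats L → XS → M → XL → S).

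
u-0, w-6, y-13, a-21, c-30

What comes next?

e-40

For the letter, letters move forward 2 places in the alphabet, wrapping Z→A: u, w, y, a, c → e.
Second component: 0, 6, 13, 21, 30 → 40 (differences are 6, 7, 8, … (increasing by 1 each time)).
Combining the parts gives e-40.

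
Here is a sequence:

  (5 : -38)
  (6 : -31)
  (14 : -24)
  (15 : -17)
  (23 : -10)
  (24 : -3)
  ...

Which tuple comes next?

First slot: alternating steps +1, +8, +1, +8, …, so 5, 6, 14, 15, 23, 24 → 32.
Second slot: +7 each step; -38, -31, -24, -17, -10, -3 → 4.
So the next tuple is (32 : 4).

(32 : 4)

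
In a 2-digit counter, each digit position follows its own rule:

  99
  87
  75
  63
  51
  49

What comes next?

37

First digit: −1 each step, mod 10, so 9, 8, 7, 6, 5, 4 → 3.
Second digit: −2 each step, mod 10; 9, 7, 5, 3, 1, 9 → 7.
Combining the parts gives 37.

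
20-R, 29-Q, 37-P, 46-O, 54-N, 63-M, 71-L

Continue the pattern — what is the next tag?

First component — alternating steps +9, +8, +9, +8, …: 20, 29, 37, 46, 54, 63, 71 → 80.
Letter: R, Q, P, O, N, M, L → K (letters move back 1 place in the alphabet).
Combining the parts gives 80-K.

80-K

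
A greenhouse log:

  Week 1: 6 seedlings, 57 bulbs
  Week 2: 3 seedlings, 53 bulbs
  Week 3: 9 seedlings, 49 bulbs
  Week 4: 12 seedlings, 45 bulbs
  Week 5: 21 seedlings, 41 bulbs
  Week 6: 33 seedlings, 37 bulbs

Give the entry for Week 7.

54 seedlings, 33 bulbs

Seedlings: each term is the sum of the two before it, so 6, 3, 9, 12, 21, 33 → 54.
For the bulbs, −4 each step: 57, 53, 49, 45, 41, 37 → 33.
Combining the parts gives 54 seedlings, 33 bulbs.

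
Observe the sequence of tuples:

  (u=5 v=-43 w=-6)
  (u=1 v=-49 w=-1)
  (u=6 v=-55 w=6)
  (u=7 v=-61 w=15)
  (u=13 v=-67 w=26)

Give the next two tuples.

U: each term is the sum of the two before it, so 5, 1, 6, 7, 13 → 20 → 33.
For the v, −6 each step: -43, -49, -55, -61, -67 → -73 → -79.
W goes -6, -1, 6, 15, 26 → 39 → 54 (differences are 5, 7, 9, … (increasing by 2 each time)).
So the next two tuples are (u=20 v=-73 w=39) and (u=33 v=-79 w=54).

(u=20 v=-73 w=39), (u=33 v=-79 w=54)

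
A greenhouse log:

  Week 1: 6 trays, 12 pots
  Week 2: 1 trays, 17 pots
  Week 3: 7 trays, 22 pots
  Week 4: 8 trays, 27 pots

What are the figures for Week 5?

Trays: each term is the sum of the two before it; 6, 1, 7, 8 → 15.
For the pots, +5 each step: 12, 17, 22, 27 → 32.
Combining the parts gives 15 trays, 32 pots.

15 trays, 32 pots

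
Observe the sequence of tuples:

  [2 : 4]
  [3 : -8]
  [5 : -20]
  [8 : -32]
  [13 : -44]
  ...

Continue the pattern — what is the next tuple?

[21 : -56]

First component: each term is the sum of the two before it; 2, 3, 5, 8, 13 → 21.
For the second component, −12 each step: 4, -8, -20, -32, -44 → -56.
So the next tuple is [21 : -56].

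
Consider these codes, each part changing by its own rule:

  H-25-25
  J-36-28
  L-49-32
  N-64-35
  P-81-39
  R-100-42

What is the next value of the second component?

Letter: letters move forward 2 places in the alphabet, so H, J, L, N, P, R → T.
Second component: perfect squares: 5², 6², 7², …, so 25, 36, 49, 64, 81, 100 → 121.
Third component goes 25, 28, 32, 35, 39, 42 → 46 (alternating steps +3, +4, +3, +4, …).

121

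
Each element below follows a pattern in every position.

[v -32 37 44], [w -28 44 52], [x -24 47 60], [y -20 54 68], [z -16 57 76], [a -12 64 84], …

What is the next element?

Letter: letters move forward 1 place in the alphabet, wrapping Z→A, so v, w, x, y, z, a → b.
Second component — +4 each step: -32, -28, -24, -20, -16, -12 → -8.
Third component — alternating steps +7, +3, +7, +3, …: 37, 44, 47, 54, 57, 64 → 67.
Fourth component goes 44, 52, 60, 68, 76, 84 → 92 (+8 each step).
Combining the parts gives [b -8 67 92].

[b -8 67 92]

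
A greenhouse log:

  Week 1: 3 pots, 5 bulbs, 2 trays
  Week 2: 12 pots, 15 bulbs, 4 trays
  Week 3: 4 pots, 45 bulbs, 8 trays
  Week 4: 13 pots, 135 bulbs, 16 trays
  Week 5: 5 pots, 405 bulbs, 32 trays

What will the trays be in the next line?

64

Trays: ×2 each step; 2, 4, 8, 16, 32 → 64.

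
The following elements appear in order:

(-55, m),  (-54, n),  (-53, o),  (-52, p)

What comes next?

(-51, q)

First part — +1 each step: -55, -54, -53, -52 → -51.
For the letter, letters move forward 1 place in the alphabet: m, n, o, p → q.
Putting it together: (-51, q).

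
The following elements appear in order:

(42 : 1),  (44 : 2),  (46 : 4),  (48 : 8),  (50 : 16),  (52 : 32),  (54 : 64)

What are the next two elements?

(56 : 128), (58 : 256)

First entry: +2 each step; 42, 44, 46, 48, 50, 52, 54 → 56 → 58.
Second entry: 1, 2, 4, 8, 16, 32, 64 → 128 → 256 (×2 each step).
Putting the parts together: (56 : 128) and then (58 : 256).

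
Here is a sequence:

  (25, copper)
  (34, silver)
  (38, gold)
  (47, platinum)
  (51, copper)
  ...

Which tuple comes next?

(60, silver)

For the first value, alternating steps +9, +4, +9, +4, …: 25, 34, 38, 47, 51 → 60.
Metal goes copper, silver, gold, platinum, copper → silver (repeats copper → silver → gold → platinum).
Putting it together: (60, silver).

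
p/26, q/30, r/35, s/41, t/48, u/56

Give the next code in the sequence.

v/65

For the letter, letters move forward 1 place in the alphabet: p, q, r, s, t, u → v.
For the second component, differences are 4, 5, 6, … (increasing by 1 each time): 26, 30, 35, 41, 48, 56 → 65.
Combining the parts gives v/65.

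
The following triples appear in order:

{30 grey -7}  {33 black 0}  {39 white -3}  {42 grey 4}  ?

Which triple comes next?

{48 black 1}

First part: 30, 33, 39, 42 → 48 (alternating steps +3, +6, +3, +6, …).
Shade — repeats grey → black → white: grey, black, white, grey → black.
Third part: alternating steps +7, −3, +7, −3, …; -7, 0, -3, 4 → 1.
So the next triple is {48 black 1}.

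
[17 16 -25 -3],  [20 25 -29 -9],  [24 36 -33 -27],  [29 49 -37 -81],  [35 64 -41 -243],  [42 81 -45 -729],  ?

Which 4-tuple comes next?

First entry: differences are 3, 4, 5, … (increasing by 1 each time), so 17, 20, 24, 29, 35, 42 → 50.
Second entry: perfect squares: 4², 5², 6², …, so 16, 25, 36, 49, 64, 81 → 100.
For the third entry, −4 each step: -25, -29, -33, -37, -41, -45 → -49.
Fourth entry: -3, -9, -27, -81, -243, -729 → -2187 (×3 each step).
So the next 4-tuple is [50 100 -49 -2187].

[50 100 -49 -2187]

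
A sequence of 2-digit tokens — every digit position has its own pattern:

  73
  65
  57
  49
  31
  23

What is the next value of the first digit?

1

For the first digit, −1 each step, mod 10: 7, 6, 5, 4, 3, 2 → 1.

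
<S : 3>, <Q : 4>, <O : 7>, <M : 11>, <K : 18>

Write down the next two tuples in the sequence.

For the letter, letters move back 2 places in the alphabet: S, Q, O, M, K → I → G.
Second value — each term is the sum of the two before it: 3, 4, 7, 11, 18 → 29 → 47.
Putting the parts together: <I : 29> and then <G : 47>.

<I : 29>, <G : 47>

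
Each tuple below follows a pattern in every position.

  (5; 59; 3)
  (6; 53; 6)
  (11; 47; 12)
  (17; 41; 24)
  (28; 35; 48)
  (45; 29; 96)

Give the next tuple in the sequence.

For the first part, each term is the sum of the two before it: 5, 6, 11, 17, 28, 45 → 73.
For the second part, −6 each step: 59, 53, 47, 41, 35, 29 → 23.
Third part: ×2 each step; 3, 6, 12, 24, 48, 96 → 192.
Putting it together: (73; 23; 192).

(73; 23; 192)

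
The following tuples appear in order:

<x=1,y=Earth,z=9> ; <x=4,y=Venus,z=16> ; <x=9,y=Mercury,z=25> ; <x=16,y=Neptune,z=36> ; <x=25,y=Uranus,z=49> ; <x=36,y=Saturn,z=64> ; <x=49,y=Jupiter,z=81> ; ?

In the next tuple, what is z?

100

X: perfect squares: 1², 2², 3², …; 1, 4, 9, 16, 25, 36, 49 → 64.
Y: Earth, Venus, Mercury, Neptune, Uranus, Saturn, Jupiter → Mars (runs backward through the planets Mercury→Neptune).
Z goes 9, 16, 25, 36, 49, 64, 81 → 100 (perfect squares: 3², 4², 5², …).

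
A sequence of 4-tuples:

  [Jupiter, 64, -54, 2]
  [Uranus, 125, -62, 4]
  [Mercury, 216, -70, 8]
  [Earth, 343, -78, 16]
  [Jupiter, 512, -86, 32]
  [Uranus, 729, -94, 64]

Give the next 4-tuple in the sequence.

Planet: repeats Jupiter → Uranus → Mercury → Earth, so Jupiter, Uranus, Mercury, Earth, Jupiter, Uranus → Mercury.
Second entry: perfect cubes: 4³, 5³, 6³, …; 64, 125, 216, 343, 512, 729 → 1000.
Third entry goes -54, -62, -70, -78, -86, -94 → -102 (−8 each step).
Fourth entry: 2, 4, 8, 16, 32, 64 → 128 (×2 each step).
Combining the parts gives [Mercury, 1000, -102, 128].

[Mercury, 1000, -102, 128]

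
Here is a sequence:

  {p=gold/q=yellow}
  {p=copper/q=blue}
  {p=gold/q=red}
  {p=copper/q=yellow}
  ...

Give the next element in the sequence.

{p=gold/q=blue}

P: alternates gold ↔ copper; gold, copper, gold, copper → gold.
Q: repeats yellow → blue → red; yellow, blue, red, yellow → blue.
Combining the parts gives {p=gold/q=blue}.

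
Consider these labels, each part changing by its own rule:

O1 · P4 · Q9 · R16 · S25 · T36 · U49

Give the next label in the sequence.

V64

Letter: letters move forward 1 place in the alphabet; O, P, Q, R, S, T, U → V.
Second component: perfect squares: 1², 2², 3², …; 1, 4, 9, 16, 25, 36, 49 → 64.
So the next label is V64.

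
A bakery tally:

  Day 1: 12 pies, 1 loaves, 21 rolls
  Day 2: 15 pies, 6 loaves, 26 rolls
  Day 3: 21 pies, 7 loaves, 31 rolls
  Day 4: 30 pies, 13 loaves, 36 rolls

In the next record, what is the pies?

Pies goes 12, 15, 21, 30 → 42 (differences are 3, 6, 9, … (increasing by 3 each time)).

42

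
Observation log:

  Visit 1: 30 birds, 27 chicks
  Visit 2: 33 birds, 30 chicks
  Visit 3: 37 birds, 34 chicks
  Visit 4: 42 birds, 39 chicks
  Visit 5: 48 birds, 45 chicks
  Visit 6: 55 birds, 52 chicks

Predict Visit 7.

63 birds, 60 chicks

Birds: differences are 3, 4, 5, … (increasing by 1 each time); 30, 33, 37, 42, 48, 55 → 63.
Chicks: always 3 less than the birds, so 27, 30, 34, 39, 45, 52 → 60.
So the next line is 63 birds, 60 chicks.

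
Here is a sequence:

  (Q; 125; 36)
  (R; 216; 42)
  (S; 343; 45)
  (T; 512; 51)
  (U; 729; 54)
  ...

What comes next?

Letter: Q, R, S, T, U → V (letters move forward 1 place in the alphabet).
For the second entry, perfect cubes: 5³, 6³, 7³, …: 125, 216, 343, 512, 729 → 1000.
Third entry — alternating steps +6, +3, +6, +3, …: 36, 42, 45, 51, 54 → 60.
So the next triple is (V; 1000; 60).

(V; 1000; 60)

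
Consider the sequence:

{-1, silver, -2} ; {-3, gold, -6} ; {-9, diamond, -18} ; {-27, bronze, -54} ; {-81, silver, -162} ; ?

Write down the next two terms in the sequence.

For the first value, ×3 each step: -1, -3, -9, -27, -81 → -243 → -729.
Rank: silver, gold, diamond, bronze, silver → gold → diamond (repeats silver → gold → diamond → bronze).
Third value goes -2, -6, -18, -54, -162 → -486 → -1458 (always 2 × the first value).
Putting the parts together: {-243, gold, -486} and then {-729, diamond, -1458}.

{-243, gold, -486}, {-729, diamond, -1458}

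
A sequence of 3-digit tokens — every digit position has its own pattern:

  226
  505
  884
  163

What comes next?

First digit: +3 each step, mod 10, so 2, 5, 8, 1 → 4.
Second digit — −2 each step, mod 10: 2, 0, 8, 6 → 4.
Third digit — −1 each step, mod 10: 6, 5, 4, 3 → 2.
Putting it together: 442.

442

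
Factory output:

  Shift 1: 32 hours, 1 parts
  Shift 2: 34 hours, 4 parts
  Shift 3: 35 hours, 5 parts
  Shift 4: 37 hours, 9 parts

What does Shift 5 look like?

38 hours, 14 parts

Hours — alternating steps +2, +1, +2, +1, …: 32, 34, 35, 37 → 38.
Parts goes 1, 4, 5, 9 → 14 (each term is the sum of the two before it).
So the next record is 38 hours, 14 parts.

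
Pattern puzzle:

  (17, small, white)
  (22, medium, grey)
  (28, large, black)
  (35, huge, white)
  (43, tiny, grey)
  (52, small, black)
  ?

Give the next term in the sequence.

(62, medium, white)

First component — differences are 5, 6, 7, … (increasing by 1 each time): 17, 22, 28, 35, 43, 52 → 62.
Size — repeats small → medium → large → huge → tiny: small, medium, large, huge, tiny, small → medium.
For the shade, repeats white → grey → black: white, grey, black, white, grey, black → white.
So the next term is (62, medium, white).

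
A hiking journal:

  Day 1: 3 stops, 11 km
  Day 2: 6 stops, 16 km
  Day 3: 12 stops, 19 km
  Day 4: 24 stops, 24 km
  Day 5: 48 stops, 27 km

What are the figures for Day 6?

96 stops, 32 km

Stops: 3, 6, 12, 24, 48 → 96 (×2 each step).
Km: 11, 16, 19, 24, 27 → 32 (alternating steps +5, +3, +5, +3, …).
So the next row is 96 stops, 32 km.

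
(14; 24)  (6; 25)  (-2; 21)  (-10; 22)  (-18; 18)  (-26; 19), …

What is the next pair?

(-34; 15)

First component: −8 each step, so 14, 6, -2, -10, -18, -26 → -34.
Second component: 24, 25, 21, 22, 18, 19 → 15 (alternating steps +1, −4, +1, −4, …).
Combining the parts gives (-34; 15).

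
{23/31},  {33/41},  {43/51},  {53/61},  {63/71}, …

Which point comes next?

{73/81}

First entry: +10 each step; 23, 33, 43, 53, 63 → 73.
Second entry: always 8 more than the first entry; 31, 41, 51, 61, 71 → 81.
Combining the parts gives {73/81}.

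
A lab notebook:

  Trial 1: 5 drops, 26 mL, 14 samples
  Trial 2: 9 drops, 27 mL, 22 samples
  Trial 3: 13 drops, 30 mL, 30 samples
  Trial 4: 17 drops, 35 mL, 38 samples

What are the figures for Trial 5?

Drops: +4 each step, so 5, 9, 13, 17 → 21.
ML — differences are 1, 3, 5, … (increasing by 2 each time): 26, 27, 30, 35 → 42.
Samples — +8 each step: 14, 22, 30, 38 → 46.
Combining the parts gives 21 drops, 42 mL, 46 samples.

21 drops, 42 mL, 46 samples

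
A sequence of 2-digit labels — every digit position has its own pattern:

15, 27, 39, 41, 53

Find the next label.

For the first digit, +1 each step, mod 10: 1, 2, 3, 4, 5 → 6.
Second digit: 5, 7, 9, 1, 3 → 5 (+2 each step, mod 10).
Combining the parts gives 65.

65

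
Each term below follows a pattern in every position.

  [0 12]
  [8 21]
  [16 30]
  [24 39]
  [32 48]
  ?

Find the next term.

First slot: +8 each step, so 0, 8, 16, 24, 32 → 40.
Second slot: 12, 21, 30, 39, 48 → 57 (+9 each step).
So the next term is [40 57].

[40 57]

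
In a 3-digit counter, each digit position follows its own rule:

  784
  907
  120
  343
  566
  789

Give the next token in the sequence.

902

First digit — +2 each step, mod 10: 7, 9, 1, 3, 5, 7 → 9.
Second digit: +2 each step, mod 10, so 8, 0, 2, 4, 6, 8 → 0.
Third digit — +3 each step, mod 10: 4, 7, 0, 3, 6, 9 → 2.
So the next token is 902.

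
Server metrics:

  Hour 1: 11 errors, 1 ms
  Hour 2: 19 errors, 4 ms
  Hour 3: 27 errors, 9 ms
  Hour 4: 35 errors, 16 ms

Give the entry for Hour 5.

43 errors, 25 ms

Errors: 11, 19, 27, 35 → 43 (+8 each step).
For the ms, perfect squares: 1², 2², 3², …: 1, 4, 9, 16 → 25.
So the next row is 43 errors, 25 ms.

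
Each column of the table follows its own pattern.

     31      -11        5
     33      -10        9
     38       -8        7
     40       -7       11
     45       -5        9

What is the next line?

47  -4  13

First component: alternating steps +2, +5, +2, +5, …, so 31, 33, 38, 40, 45 → 47.
Second component — alternating steps +1, +2, +1, +2, …: -11, -10, -8, -7, -5 → -4.
Third component: alternating steps +4, −2, +4, −2, …; 5, 9, 7, 11, 9 → 13.
So the next line is 47  -4  13.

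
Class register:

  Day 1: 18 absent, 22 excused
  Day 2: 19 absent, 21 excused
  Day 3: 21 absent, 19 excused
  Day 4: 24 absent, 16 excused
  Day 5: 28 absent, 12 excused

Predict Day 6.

For the absent, differences are 1, 2, 3, … (increasing by 1 each time): 18, 19, 21, 24, 28 → 33.
Excused: together with the absent always sums to 40, so 22, 21, 19, 16, 12 → 7.
So the next record is 33 absent, 7 excused.

33 absent, 7 excused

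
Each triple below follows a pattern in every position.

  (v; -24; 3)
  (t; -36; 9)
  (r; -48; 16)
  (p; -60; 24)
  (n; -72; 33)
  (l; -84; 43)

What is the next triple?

(j; -96; 54)

Letter: letters move back 2 places in the alphabet, so v, t, r, p, n, l → j.
Second component: −12 each step; -24, -36, -48, -60, -72, -84 → -96.
Third component: 3, 9, 16, 24, 33, 43 → 54 (differences are 6, 7, 8, … (increasing by 1 each time)).
Putting it together: (j; -96; 54).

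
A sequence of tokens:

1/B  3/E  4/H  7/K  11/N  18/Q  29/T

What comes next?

47/W

First component: each term is the sum of the two before it; 1, 3, 4, 7, 11, 18, 29 → 47.
Letter: letters move forward 3 places in the alphabet, so B, E, H, K, N, Q, T → W.
Combining the parts gives 47/W.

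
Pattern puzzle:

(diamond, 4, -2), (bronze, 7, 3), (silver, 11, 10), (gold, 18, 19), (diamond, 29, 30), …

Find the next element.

For the rank, repeats diamond → bronze → silver → gold: diamond, bronze, silver, gold, diamond → bronze.
Second value goes 4, 7, 11, 18, 29 → 47 (each term is the sum of the two before it).
For the third value, differences are 5, 7, 9, … (increasing by 2 each time): -2, 3, 10, 19, 30 → 43.
Putting it together: (bronze, 47, 43).

(bronze, 47, 43)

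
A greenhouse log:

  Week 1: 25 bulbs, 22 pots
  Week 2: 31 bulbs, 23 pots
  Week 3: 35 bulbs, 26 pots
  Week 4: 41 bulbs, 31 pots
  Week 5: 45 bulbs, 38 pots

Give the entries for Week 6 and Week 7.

Bulbs: 25, 31, 35, 41, 45 → 51 → 55 (alternating steps +6, +4, +6, +4, …).
Pots: differences are 1, 3, 5, … (increasing by 2 each time); 22, 23, 26, 31, 38 → 47 → 58.
So the next two records are 51 bulbs, 47 pots and 55 bulbs, 58 pots.

51 bulbs, 47 pots; 55 bulbs, 58 pots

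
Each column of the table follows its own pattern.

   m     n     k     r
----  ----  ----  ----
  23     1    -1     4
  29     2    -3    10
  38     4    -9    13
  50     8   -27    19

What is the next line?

65  16  -81  22

For the column m, differences are 6, 9, 12, … (increasing by 3 each time): 23, 29, 38, 50 → 65.
Column n: ×2 each step; 1, 2, 4, 8 → 16.
Column k: -1, -3, -9, -27 → -81 (×3 each step).
Column r goes 4, 10, 13, 19 → 22 (alternating steps +6, +3, +6, +3, …).
Combining the parts gives 65  16  -81  22.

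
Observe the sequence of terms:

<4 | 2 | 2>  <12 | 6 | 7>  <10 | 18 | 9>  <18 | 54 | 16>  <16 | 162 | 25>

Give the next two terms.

<24 | 486 | 41>, <22 | 1458 | 66>

First component goes 4, 12, 10, 18, 16 → 24 → 22 (alternating steps +8, −2, +8, −2, …).
Second component: ×3 each step; 2, 6, 18, 54, 162 → 486 → 1458.
Third component: each term is the sum of the two before it, so 2, 7, 9, 16, 25 → 41 → 66.
Putting the parts together: <24 | 486 | 41> and then <22 | 1458 | 66>.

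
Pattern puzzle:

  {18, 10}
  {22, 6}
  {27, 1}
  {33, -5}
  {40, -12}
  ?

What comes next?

First entry: differences are 4, 5, 6, … (increasing by 1 each time), so 18, 22, 27, 33, 40 → 48.
Second entry goes 10, 6, 1, -5, -12 → -20 (together with the first entry always sums to 28).
So the next pair is {48, -20}.

{48, -20}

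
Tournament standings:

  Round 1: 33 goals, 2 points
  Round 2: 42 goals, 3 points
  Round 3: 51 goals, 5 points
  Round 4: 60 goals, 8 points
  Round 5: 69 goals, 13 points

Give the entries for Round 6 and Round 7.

Goals goes 33, 42, 51, 60, 69 → 78 → 87 (+9 each step).
Points — each term is the sum of the two before it: 2, 3, 5, 8, 13 → 21 → 34.
Putting the parts together: 78 goals, 21 points and then 87 goals, 34 points.

78 goals, 21 points; 87 goals, 34 points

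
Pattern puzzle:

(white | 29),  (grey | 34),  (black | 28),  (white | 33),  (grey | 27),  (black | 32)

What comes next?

(white | 26)

Shade: repeats white → grey → black, so white, grey, black, white, grey, black → white.
Second entry: 29, 34, 28, 33, 27, 32 → 26 (alternating steps +5, −6, +5, −6, …).
Putting it together: (white | 26).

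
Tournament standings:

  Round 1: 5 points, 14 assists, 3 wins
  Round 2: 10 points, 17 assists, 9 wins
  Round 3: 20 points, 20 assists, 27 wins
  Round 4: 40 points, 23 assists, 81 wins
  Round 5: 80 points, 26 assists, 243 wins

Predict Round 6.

160 points, 29 assists, 729 wins

Points goes 5, 10, 20, 40, 80 → 160 (×2 each step).
For the assists, +3 each step: 14, 17, 20, 23, 26 → 29.
Wins: 3, 9, 27, 81, 243 → 729 (×3 each step).
Putting it together: 160 points, 29 assists, 729 wins.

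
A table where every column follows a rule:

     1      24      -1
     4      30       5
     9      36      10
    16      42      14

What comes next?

First component — perfect squares: 1², 2², 3², …: 1, 4, 9, 16 → 25.
Second component — +6 each step: 24, 30, 36, 42 → 48.
For the third component, differences are 6, 5, 4, … (decreasing by 1 each time): -1, 5, 10, 14 → 17.
Putting it together: 25  48  17.

25  48  17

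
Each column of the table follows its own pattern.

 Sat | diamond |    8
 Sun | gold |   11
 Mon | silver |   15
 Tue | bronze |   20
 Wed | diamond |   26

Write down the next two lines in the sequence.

Thu  gold  33; Fri  silver  41

Day goes Sat, Sun, Mon, Tue, Wed → Thu → Fri (runs through the weekdays Mon→Sun).
Rank goes diamond, gold, silver, bronze, diamond → gold → silver (repeats diamond → gold → silver → bronze).
Third component: differences are 3, 4, 5, … (increasing by 1 each time), so 8, 11, 15, 20, 26 → 33 → 41.
Putting the parts together: Thu  gold  33 and then Fri  silver  41.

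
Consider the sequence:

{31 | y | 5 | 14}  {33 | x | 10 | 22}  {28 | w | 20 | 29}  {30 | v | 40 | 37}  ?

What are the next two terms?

For the first part, alternating steps +2, −5, +2, −5, …: 31, 33, 28, 30 → 25 → 27.
Letter: letters move back 1 place in the alphabet; y, x, w, v → u → t.
Third part goes 5, 10, 20, 40 → 80 → 160 (×2 each step).
Fourth part: alternating steps +8, +7, +8, +7, …, so 14, 22, 29, 37 → 44 → 52.
So the next two terms are {25 | u | 80 | 44} and {27 | t | 160 | 52}.

{25 | u | 80 | 44}, {27 | t | 160 | 52}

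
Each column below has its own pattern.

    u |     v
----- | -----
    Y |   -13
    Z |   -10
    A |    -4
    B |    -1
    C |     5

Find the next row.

Column u: letters move forward 1 place in the alphabet, wrapping Z→A; Y, Z, A, B, C → D.
Column v: alternating steps +3, +6, +3, +6, …, so -13, -10, -4, -1, 5 → 8.
Combining the parts gives D  8.

D  8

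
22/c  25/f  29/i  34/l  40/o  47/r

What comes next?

55/u

First component — differences are 3, 4, 5, … (increasing by 1 each time): 22, 25, 29, 34, 40, 47 → 55.
Letter: c, f, i, l, o, r → u (letters move forward 3 places in the alphabet).
Combining the parts gives 55/u.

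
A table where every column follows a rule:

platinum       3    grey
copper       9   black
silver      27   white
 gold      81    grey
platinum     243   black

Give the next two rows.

copper  729  white; silver  2187  grey

Metal: repeats platinum → copper → silver → gold; platinum, copper, silver, gold, platinum → copper → silver.
Second component: 3, 9, 27, 81, 243 → 729 → 2187 (×3 each step).
Shade goes grey, black, white, grey, black → white → grey (repeats grey → black → white).
So the next two rows are copper  729  white and silver  2187  grey.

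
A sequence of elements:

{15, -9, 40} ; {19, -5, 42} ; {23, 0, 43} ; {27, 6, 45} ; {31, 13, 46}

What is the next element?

{35, 21, 48}

First entry: +4 each step, so 15, 19, 23, 27, 31 → 35.
Second entry: differences are 4, 5, 6, … (increasing by 1 each time), so -9, -5, 0, 6, 13 → 21.
Third entry: 40, 42, 43, 45, 46 → 48 (alternating steps +2, +1, +2, +1, …).
So the next element is {35, 21, 48}.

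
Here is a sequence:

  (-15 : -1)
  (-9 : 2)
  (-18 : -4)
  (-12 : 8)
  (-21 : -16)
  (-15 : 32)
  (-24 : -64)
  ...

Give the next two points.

(-18 : 128), (-27 : -256)

First coordinate: -15, -9, -18, -12, -21, -15, -24 → -18 → -27 (alternating steps +6, −9, +6, −9, …).
Second coordinate: -1, 2, -4, 8, -16, 32, -64 → 128 → -256 (×(-2) each step).
Putting the parts together: (-18 : 128) and then (-27 : -256).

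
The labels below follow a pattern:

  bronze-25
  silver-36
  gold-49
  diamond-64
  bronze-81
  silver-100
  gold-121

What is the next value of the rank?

Rank — repeats bronze → silver → gold → diamond: bronze, silver, gold, diamond, bronze, silver, gold → diamond.

diamond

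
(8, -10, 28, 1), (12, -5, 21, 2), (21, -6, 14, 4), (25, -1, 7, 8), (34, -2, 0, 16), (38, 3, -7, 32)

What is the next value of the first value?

First value: 8, 12, 21, 25, 34, 38 → 47 (alternating steps +4, +9, +4, +9, …).
Second value: alternating steps +5, −1, +5, −1, …; -10, -5, -6, -1, -2, 3 → 2.
Third value: 28, 21, 14, 7, 0, -7 → -14 (−7 each step).
Fourth value goes 1, 2, 4, 8, 16, 32 → 64 (×2 each step).

47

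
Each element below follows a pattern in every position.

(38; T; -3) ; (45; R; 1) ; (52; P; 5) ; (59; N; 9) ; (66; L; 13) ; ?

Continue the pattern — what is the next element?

(73; J; 17)

First entry: 38, 45, 52, 59, 66 → 73 (+7 each step).
Letter goes T, R, P, N, L → J (letters move back 2 places in the alphabet).
Third entry: +4 each step, so -3, 1, 5, 9, 13 → 17.
Combining the parts gives (73; J; 17).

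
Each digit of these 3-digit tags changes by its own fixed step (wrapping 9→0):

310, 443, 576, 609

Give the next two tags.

732 then 865

First digit: +1 each step, mod 10, so 3, 4, 5, 6 → 7 → 8.
Second digit: +3 each step, mod 10; 1, 4, 7, 0 → 3 → 6.
Third digit: +3 each step, mod 10; 0, 3, 6, 9 → 2 → 5.
Putting the parts together: 732 and then 865.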